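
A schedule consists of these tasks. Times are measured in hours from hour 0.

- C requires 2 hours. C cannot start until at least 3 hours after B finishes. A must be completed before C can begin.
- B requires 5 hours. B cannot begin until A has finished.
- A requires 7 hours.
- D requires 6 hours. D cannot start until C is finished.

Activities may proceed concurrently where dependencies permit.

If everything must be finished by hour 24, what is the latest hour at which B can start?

8

D must finish by hour 24; it takes 6 hours, so it must start by 24 − 6 = hour 18.
C has to be done before D (must start by hour 18). That means finishing by hour 18, i.e. starting by 18 − 2 = hour 16.
B has to be done before C (must start by hour 16, minus 3-hour gap → hour 13). That means finishing by hour 13, i.e. starting by 13 − 5 = hour 8.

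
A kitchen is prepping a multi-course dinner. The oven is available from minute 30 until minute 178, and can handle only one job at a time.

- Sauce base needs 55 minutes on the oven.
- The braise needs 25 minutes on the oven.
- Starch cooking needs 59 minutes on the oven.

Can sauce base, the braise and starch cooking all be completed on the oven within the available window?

Yes

The oven window is 178 − 30 = 148 minutes.
Running back to back, the jobs need 55 + 25 + 59 = 139 minutes on the oven.
Since 139 ≤ 148, they fit within the window.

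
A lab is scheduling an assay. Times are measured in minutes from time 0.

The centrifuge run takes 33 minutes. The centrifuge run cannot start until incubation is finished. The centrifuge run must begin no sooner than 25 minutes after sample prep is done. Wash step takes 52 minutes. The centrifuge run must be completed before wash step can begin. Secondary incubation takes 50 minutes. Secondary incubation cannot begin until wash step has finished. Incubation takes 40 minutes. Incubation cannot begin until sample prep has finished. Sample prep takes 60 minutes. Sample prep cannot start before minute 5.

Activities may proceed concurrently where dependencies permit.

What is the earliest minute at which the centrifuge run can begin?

Sample prep cannot begin until its own release at minute 5. It runs from minute 5 to 5 + 60 = minute 65.
Incubation cannot begin until sample prep (finishes minute 65). It runs from minute 65 to 65 + 40 = minute 105.
The centrifuge run waits on incubation (finishes minute 105); sample prep (finishes minute 65, plus 25-minute gap → minute 90). The latest of these is minute 105, which is the earliest the centrifuge run can start.

105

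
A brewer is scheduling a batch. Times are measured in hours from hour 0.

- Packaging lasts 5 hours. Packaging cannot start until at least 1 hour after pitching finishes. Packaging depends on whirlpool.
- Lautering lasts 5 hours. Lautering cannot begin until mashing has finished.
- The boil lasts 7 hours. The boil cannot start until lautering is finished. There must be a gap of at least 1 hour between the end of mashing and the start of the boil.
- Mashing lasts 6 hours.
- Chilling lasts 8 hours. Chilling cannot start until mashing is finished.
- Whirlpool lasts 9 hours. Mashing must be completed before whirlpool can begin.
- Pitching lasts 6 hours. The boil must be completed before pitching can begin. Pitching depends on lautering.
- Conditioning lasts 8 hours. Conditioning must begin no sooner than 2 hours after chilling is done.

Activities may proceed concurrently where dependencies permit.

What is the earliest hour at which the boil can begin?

11

Nothing blocks mashing, so it runs from hour 0 to hour 6.
After mashing (finishes hour 6), lautering can start at hour 6 and finishes at hour 11.
The boil waits on lautering (finishes hour 11); mashing (finishes hour 6, plus 1-hour gap → hour 7). The latest of these is hour 11, which is the earliest the boil can start.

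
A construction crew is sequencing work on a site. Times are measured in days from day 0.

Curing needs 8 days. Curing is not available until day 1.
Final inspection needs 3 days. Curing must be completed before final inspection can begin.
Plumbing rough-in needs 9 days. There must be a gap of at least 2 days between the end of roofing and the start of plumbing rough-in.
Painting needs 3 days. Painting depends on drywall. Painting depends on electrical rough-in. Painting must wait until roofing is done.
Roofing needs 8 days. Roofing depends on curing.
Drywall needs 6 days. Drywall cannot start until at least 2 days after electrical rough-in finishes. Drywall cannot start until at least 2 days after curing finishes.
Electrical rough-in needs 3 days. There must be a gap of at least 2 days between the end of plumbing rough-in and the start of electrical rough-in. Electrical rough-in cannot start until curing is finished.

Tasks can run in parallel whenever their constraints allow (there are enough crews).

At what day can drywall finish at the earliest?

41

Curing cannot begin until its own release at day 1. It runs from day 1 to 1 + 8 = day 9.
After curing (finishes day 9), roofing can start at day 9 and finishes at day 17.
Plumbing rough-in cannot begin until roofing (finishes day 17, plus 2-day gap → day 19). It runs from day 19 to 19 + 9 = day 28.
For electrical rough-in: plumbing rough-in (finishes day 28, plus 2-day gap → day 30); curing (finishes day 9). Taking the maximum gives a start of day 30, and it finishes at 30 + 3 = day 33.
Drywall has to wait for electrical rough-in (finishes day 33, plus 2-day gap → day 35); curing (finishes day 9, plus 2-day gap → day 11). The latest of these is day 35, so drywall runs day 35 to 35 + 6 = day 41.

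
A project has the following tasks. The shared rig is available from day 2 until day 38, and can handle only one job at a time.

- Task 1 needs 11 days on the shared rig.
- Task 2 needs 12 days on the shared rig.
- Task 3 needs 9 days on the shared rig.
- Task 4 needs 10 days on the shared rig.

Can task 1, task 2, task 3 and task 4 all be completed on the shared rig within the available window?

No

The shared rig window is 38 − 2 = 36 days.
Running back to back, the jobs need 11 + 12 + 9 + 10 = 42 days on the shared rig.
Since 42 > 36, they cannot all fit.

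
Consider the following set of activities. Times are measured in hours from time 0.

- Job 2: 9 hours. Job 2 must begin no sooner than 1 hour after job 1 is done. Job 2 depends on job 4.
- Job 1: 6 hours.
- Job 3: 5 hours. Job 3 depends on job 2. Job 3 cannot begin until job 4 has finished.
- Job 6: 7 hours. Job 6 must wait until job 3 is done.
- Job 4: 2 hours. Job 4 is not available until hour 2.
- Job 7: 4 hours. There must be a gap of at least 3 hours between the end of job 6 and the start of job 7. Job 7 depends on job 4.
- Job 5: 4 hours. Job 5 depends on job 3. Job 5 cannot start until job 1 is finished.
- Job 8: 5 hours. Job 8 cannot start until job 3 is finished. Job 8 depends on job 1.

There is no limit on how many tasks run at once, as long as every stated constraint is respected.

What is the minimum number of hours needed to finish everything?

35

Job 4 waits on its own release at hour 2, so it starts at hour 2 and finishes at 2 + 2 = hour 4.
Nothing blocks job 1, so it runs from hour 0 to hour 6.
Job 2 needs all of job 1 (finishes hour 6, plus 1-hour gap → hour 7); job 4 (finishes hour 4). That puts its earliest start at hour 7; it finishes at 7 + 9 = hour 16.
For job 3: job 2 (finishes hour 16); job 4 (finishes hour 4). Taking the maximum gives a start of hour 16, and it finishes at 16 + 5 = hour 21.
Job 8 needs all of job 3 (finishes hour 21); job 1 (finishes hour 6). That puts its earliest start at hour 21; it finishes at 21 + 5 = hour 26.
After job 3 (finishes hour 21), job 6 can start at hour 21 and finishes at hour 28.
Job 7 cannot start until job 6 (finishes hour 28, plus 3-hour gap → hour 31); job 4 (finishes hour 4). The controlling bound is hour 31, so job 7 finishes at 31 + 4 = hour 35.
For job 5: job 3 (finishes hour 21); job 1 (finishes hour 6). Taking the maximum gives a start of hour 21, and it finishes at 21 + 4 = hour 25.
All tasks are finished once the last one completes. Finish times: Job 1 at 6, Job 2 at 16, Job 3 at 21, Job 4 at 4, Job 5 at 25, Job 6 at 28, Job 7 at 35, Job 8 at 26. The latest is hour 35.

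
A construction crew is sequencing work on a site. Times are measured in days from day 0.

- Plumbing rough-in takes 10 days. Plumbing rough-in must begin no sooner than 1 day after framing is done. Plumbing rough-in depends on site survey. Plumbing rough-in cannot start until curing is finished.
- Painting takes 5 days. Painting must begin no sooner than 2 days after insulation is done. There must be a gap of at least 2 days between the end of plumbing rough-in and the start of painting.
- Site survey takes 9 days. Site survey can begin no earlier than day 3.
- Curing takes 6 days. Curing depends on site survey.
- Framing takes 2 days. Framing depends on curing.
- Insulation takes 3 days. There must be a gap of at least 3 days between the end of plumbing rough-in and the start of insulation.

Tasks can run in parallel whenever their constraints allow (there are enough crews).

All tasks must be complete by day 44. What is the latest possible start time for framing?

To finish by day 44, painting (duration 5) must start no later than day 39.
Insulation has to be done before painting (must start by day 39, minus 2-day gap → day 37). That means finishing by day 37, i.e. starting by 37 − 3 = day 34.
Plumbing rough-in feeds insulation (must start by day 34, minus 3-day gap → day 31); painting (must start by day 39, minus 2-day gap → day 37). Taking the minimum, plumbing rough-in must finish by day 31 and start by 31 − 10 = day 21.
Since plumbing rough-in (must start by day 21, minus 1-day gap → day 20) depends on it, framing must finish by day 20. Backing off its 2-day duration gives a latest start of day 18.

18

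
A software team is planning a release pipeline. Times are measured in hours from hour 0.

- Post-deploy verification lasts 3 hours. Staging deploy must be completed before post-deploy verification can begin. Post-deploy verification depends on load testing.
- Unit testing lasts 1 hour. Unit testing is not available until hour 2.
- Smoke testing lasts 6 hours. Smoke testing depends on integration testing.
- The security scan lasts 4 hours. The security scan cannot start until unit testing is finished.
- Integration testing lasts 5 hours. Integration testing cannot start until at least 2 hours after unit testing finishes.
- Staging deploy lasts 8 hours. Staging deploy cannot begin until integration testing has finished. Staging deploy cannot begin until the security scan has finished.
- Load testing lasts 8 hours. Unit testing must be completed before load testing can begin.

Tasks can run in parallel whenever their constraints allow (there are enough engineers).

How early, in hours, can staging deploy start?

Unit testing cannot begin until its own release at hour 2. It runs from hour 2 to 2 + 1 = hour 3.
The security scan waits on unit testing (finishes hour 3), so it starts at hour 3 and finishes at 3 + 4 = hour 7.
After unit testing (finishes hour 3, plus 2-hour gap → hour 5), integration testing can start at hour 5 and finishes at hour 10.
Staging deploy waits on integration testing (finishes hour 10); the security scan (finishes hour 7). The latest of these is hour 10, which is the earliest staging deploy can start.

10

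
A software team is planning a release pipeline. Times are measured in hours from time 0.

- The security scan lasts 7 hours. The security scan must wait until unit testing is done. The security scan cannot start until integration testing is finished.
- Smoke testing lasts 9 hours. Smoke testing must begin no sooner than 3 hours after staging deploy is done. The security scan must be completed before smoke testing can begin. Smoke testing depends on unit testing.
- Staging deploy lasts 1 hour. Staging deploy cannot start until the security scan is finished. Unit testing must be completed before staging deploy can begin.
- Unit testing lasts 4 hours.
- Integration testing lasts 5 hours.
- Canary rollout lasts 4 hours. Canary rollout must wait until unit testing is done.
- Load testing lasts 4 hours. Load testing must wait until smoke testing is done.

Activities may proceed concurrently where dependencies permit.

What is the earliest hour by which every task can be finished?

29

Integration testing has no prerequisites, so it starts at hour 0 and finishes at hour 5.
Unit testing can start immediately at hour 0; it finishes at hour 4.
Canary rollout cannot begin until unit testing (finishes hour 4). It runs from hour 4 to 4 + 4 = hour 8.
The security scan has to wait for unit testing (finishes hour 4); integration testing (finishes hour 5). The latest of these is hour 5, so the security scan runs hour 5 to 5 + 7 = hour 12.
Staging deploy cannot start until the security scan (finishes hour 12); unit testing (finishes hour 4). The controlling bound is hour 12, so staging deploy finishes at 12 + 1 = hour 13.
For smoke testing: staging deploy (finishes hour 13, plus 3-hour gap → hour 16); the security scan (finishes hour 12); unit testing (finishes hour 4). Taking the maximum gives a start of hour 16, and it finishes at 16 + 9 = hour 25.
Load testing cannot begin until smoke testing (finishes hour 25). It runs from hour 25 to 25 + 4 = hour 29.
All tasks are finished once the last one completes. Finish times: Unit testing at 4, Integration testing at 5, The security scan at 12, Staging deploy at 13, Smoke testing at 25, Canary rollout at 8, Load testing at 29. The latest is hour 29.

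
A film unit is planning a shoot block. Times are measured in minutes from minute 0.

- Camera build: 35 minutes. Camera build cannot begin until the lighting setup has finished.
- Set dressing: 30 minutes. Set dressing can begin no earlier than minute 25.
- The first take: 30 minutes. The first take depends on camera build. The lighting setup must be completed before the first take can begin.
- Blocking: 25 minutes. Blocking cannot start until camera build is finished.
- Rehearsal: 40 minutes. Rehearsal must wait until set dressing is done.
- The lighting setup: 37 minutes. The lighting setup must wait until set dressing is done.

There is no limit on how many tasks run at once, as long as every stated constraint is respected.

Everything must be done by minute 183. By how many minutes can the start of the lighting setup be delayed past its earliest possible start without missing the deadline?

Set dressing waits on its own release at minute 25, so it starts at minute 25 and finishes at 25 + 30 = minute 55.
After set dressing (finishes minute 55), the lighting setup can start at minute 55 and finishes at minute 92.

Working backward from the deadline:
Blocking has no dependents, so it just needs to finish by minute 183. Starting by 183 − 25 = minute 158 achieves that.
The first take has no dependents, so it just needs to finish by minute 183. Starting by 183 − 30 = minute 153 achieves that.
Camera build feeds blocking (must start by minute 158); the first take (must start by minute 153). Taking the minimum, camera build must finish by minute 153 and start by 153 − 35 = minute 118.
The lighting setup must finish in time for camera build (must start by minute 118); the first take (must start by minute 153). The tightest is minute 118, so the lighting setup must start by 118 − 37 = minute 81.
So the lighting setup can start as early as minute 55 and as late as minute 81, giving 81 − 55 = 26 minutes of slack.

26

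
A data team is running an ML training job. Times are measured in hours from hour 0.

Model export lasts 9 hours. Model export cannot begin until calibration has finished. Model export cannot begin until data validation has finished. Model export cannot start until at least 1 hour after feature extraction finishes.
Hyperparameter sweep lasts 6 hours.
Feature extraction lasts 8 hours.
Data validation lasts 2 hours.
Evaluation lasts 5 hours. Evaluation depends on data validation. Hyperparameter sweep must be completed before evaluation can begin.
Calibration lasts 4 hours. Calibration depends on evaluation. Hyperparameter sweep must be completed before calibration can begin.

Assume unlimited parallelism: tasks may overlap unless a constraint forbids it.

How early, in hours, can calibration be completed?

15

Hyperparameter sweep has no prerequisites, so it starts at hour 0 and finishes at hour 6.
Nothing blocks data validation, so it runs from hour 0 to hour 2.
For evaluation: data validation (finishes hour 2); hyperparameter sweep (finishes hour 6). Taking the maximum gives a start of hour 6, and it finishes at 6 + 5 = hour 11.
Calibration cannot start until evaluation (finishes hour 11); hyperparameter sweep (finishes hour 6). The controlling bound is hour 11, so calibration finishes at 11 + 4 = hour 15.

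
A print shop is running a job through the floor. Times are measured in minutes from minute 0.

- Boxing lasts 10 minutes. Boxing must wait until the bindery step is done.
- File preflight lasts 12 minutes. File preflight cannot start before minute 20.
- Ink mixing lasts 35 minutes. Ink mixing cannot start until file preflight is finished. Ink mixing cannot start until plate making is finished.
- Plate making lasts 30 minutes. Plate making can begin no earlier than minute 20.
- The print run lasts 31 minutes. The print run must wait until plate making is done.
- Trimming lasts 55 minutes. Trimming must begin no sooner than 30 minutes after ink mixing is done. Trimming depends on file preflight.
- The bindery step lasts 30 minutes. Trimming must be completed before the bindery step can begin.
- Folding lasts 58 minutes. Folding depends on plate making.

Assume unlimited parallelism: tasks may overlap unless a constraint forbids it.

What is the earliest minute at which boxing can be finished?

Plate making cannot begin until its own release at minute 20. It runs from minute 20 to 20 + 30 = minute 50.
File preflight waits on its own release at minute 20, so it starts at minute 20 and finishes at 20 + 12 = minute 32.
Ink mixing has to wait for file preflight (finishes minute 32); plate making (finishes minute 50). The latest of these is minute 50, so ink mixing runs minute 50 to 50 + 35 = minute 85.
For trimming: ink mixing (finishes minute 85, plus 30-minute gap → minute 115); file preflight (finishes minute 32). Taking the maximum gives a start of minute 115, and it finishes at 115 + 55 = minute 170.
The bindery step waits on trimming (finishes minute 170), so it starts at minute 170 and finishes at 170 + 30 = minute 200.
Boxing cannot begin until the bindery step (finishes minute 200). It runs from minute 200 to 200 + 10 = minute 210.

210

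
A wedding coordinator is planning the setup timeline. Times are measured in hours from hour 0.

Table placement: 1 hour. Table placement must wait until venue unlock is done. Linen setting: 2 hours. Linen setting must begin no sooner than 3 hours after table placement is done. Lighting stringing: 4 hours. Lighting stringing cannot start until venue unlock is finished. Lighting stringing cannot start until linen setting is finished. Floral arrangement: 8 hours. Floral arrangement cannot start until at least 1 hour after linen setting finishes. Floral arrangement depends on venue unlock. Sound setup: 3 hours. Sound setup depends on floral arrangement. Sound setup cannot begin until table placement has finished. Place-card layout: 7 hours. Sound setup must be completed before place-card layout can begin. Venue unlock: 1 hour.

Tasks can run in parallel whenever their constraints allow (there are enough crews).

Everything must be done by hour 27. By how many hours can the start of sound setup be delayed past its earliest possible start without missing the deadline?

Venue unlock has no prerequisites, so it starts at hour 0 and finishes at hour 1.
After venue unlock (finishes hour 1), table placement can start at hour 1 and finishes at hour 2.
After table placement (finishes hour 2, plus 3-hour gap → hour 5), linen setting can start at hour 5 and finishes at hour 7.
For floral arrangement: linen setting (finishes hour 7, plus 1-hour gap → hour 8); venue unlock (finishes hour 1). Taking the maximum gives a start of hour 8, and it finishes at 8 + 8 = hour 16.
Sound setup needs all of floral arrangement (finishes hour 16); table placement (finishes hour 2). That puts its earliest start at hour 16; it finishes at 16 + 3 = hour 19.

Working backward from the deadline:
Place-card layout must finish by hour 27; it takes 7 hours, so it must start by 27 − 7 = hour 20.
Sound setup feeds into place-card layout (must start by hour 20); so sound setup must finish by hour 20 and therefore start by hour 17.
So sound setup can start as early as hour 16 and as late as hour 17, giving 17 − 16 = 1 hour of slack.

1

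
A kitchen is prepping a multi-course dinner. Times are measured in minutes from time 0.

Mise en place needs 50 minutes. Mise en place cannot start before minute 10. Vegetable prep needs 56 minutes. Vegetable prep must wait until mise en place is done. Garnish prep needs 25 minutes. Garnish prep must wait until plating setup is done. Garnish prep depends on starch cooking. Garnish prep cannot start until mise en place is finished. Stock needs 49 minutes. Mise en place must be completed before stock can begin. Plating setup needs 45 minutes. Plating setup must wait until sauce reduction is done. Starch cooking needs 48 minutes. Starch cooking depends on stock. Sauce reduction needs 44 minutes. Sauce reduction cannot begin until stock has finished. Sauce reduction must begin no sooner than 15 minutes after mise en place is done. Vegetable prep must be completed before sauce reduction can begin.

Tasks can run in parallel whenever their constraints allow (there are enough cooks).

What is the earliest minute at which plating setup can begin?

After its own release at minute 10, mise en place can start at minute 10 and finishes at minute 60.
After mise en place (finishes minute 60), vegetable prep can start at minute 60 and finishes at minute 116.
Stock waits on mise en place (finishes minute 60), so it starts at minute 60 and finishes at 60 + 49 = minute 109.
Sauce reduction needs all of stock (finishes minute 109); mise en place (finishes minute 60, plus 15-minute gap → minute 75); vegetable prep (finishes minute 116). That puts its earliest start at minute 116; it finishes at 116 + 44 = minute 160.
Plating setup waits on sauce reduction (finishes minute 160), so the earliest it can start is minute 160.

160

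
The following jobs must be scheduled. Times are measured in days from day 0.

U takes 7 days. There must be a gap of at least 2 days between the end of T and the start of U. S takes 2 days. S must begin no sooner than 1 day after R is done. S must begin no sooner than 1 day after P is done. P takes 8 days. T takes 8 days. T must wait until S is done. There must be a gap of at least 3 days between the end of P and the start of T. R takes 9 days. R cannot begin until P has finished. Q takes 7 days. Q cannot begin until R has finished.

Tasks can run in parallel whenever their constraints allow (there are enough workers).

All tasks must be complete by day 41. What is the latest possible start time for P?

4

Nothing follows Q; the deadline of day 41 is its only limit. It must start by 41 − 7 = day 34.
U has no dependents, so it just needs to finish by day 41. Starting by 41 − 7 = day 34 achieves that.
T has to be done before U (must start by day 34, minus 2-day gap → day 32). That means finishing by day 32, i.e. starting by 32 − 8 = day 24.
Since T (must start by day 24) depends on it, S must finish by day 24. Backing off its 2-day duration gives a latest start of day 22.
R feeds Q (must start by day 34); S (must start by day 22, minus 1-day gap → day 21). Taking the minimum, R must finish by day 21 and start by 21 − 9 = day 12.
P must finish in time for R (must start by day 12); S (must start by day 22, minus 1-day gap → day 21); T (must start by day 24, minus 3-day gap → day 21). The tightest is day 12, so P must start by 12 − 8 = day 4.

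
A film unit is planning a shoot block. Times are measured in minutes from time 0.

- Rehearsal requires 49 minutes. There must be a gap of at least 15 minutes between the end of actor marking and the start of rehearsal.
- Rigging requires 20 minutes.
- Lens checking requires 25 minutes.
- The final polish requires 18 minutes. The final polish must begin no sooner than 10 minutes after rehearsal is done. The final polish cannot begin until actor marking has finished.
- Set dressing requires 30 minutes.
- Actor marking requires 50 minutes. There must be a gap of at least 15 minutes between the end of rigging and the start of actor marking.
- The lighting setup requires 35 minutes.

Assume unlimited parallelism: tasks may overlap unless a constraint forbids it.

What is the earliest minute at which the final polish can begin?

159

Rigging has no prerequisites, so it starts at minute 0 and finishes at minute 20.
After rigging (finishes minute 20, plus 15-minute gap → minute 35), actor marking can start at minute 35 and finishes at minute 85.
After actor marking (finishes minute 85, plus 15-minute gap → minute 100), rehearsal can start at minute 100 and finishes at minute 149.
The final polish waits on rehearsal (finishes minute 149, plus 10-minute gap → minute 159); actor marking (finishes minute 85). The latest of these is minute 159, which is the earliest the final polish can start.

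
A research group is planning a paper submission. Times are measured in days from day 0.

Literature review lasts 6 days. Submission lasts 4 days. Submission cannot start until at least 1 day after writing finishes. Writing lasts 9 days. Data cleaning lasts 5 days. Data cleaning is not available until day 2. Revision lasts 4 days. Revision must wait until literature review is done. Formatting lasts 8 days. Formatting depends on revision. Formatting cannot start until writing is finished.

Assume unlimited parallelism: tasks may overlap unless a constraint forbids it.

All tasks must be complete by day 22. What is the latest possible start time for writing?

5

Nothing follows formatting; the deadline of day 22 is its only limit. It must start by 22 − 8 = day 14.
To finish by day 22, submission (duration 4) must start no later than day 18.
For writing: formatting (must start by day 14); submission (must start by day 18, minus 1-day gap → day 17). The most restrictive is day 14; with a 9-day duration, writing must start by day 5.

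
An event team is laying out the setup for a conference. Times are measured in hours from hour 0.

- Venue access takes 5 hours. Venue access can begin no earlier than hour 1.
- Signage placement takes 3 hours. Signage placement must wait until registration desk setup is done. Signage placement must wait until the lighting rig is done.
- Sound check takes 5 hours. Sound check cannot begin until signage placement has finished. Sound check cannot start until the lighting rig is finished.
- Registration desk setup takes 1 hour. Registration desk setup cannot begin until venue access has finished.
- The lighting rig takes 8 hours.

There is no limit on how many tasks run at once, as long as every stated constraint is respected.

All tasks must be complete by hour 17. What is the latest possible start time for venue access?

Nothing follows sound check; the deadline of hour 17 is its only limit. It must start by 17 − 5 = hour 12.
Signage placement feeds into sound check (must start by hour 12); so signage placement must finish by hour 12 and therefore start by hour 9.
Registration desk setup must finish before signage placement (must start by hour 9). With a 1-hour duration, registration desk setup must start by 9 − 1 = hour 8.
Venue access must finish before registration desk setup (must start by hour 8). With a 5-hour duration, venue access must start by 8 − 5 = hour 3.

3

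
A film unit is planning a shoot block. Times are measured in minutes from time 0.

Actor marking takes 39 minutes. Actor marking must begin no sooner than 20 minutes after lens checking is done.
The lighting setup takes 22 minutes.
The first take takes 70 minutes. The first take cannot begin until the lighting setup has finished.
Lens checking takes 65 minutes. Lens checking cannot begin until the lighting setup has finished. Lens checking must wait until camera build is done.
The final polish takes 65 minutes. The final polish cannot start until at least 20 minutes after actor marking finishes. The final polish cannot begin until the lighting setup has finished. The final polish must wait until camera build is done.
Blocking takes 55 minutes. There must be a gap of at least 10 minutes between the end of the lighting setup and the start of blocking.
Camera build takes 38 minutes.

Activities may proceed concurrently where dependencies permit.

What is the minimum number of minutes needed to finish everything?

247

Nothing blocks camera build, so it runs from minute 0 to minute 38.
The lighting setup has no prerequisites, so it starts at minute 0 and finishes at minute 22.
The first take waits on the lighting setup (finishes minute 22), so it starts at minute 22 and finishes at 22 + 70 = minute 92.
Blocking waits on the lighting setup (finishes minute 22, plus 10-minute gap → minute 32), so it starts at minute 32 and finishes at 32 + 55 = minute 87.
Lens checking cannot start until the lighting setup (finishes minute 22); camera build (finishes minute 38). The controlling bound is minute 38, so lens checking finishes at 38 + 65 = minute 103.
After lens checking (finishes minute 103, plus 20-minute gap → minute 123), actor marking can start at minute 123 and finishes at minute 162.
The final polish cannot start until actor marking (finishes minute 162, plus 20-minute gap → minute 182); the lighting setup (finishes minute 22); camera build (finishes minute 38). The controlling bound is minute 182, so the final polish finishes at 182 + 65 = minute 247.
All tasks are finished once the last one completes. Finish times: The lighting setup at 22, Camera build at 38, Lens checking at 103, Blocking at 87, Actor marking at 162, The final polish at 247, The first take at 92. The latest is minute 247.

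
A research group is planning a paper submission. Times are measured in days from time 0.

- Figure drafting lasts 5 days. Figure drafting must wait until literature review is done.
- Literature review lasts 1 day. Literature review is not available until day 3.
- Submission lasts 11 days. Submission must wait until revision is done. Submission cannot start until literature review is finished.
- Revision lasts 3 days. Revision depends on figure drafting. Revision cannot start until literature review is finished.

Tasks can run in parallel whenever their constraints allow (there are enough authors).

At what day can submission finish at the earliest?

Literature review waits on its own release at day 3, so it starts at day 3 and finishes at 3 + 1 = day 4.
After literature review (finishes day 4), figure drafting can start at day 4 and finishes at day 9.
Revision cannot start until figure drafting (finishes day 9); literature review (finishes day 4). The controlling bound is day 9, so revision finishes at 9 + 3 = day 12.
Submission cannot start until revision (finishes day 12); literature review (finishes day 4). The controlling bound is day 12, so submission finishes at 12 + 11 = day 23.

23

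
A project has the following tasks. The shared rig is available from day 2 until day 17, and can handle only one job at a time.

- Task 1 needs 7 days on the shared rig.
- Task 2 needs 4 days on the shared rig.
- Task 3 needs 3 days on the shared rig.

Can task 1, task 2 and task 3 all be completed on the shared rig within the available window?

The shared rig window is 17 − 2 = 15 days.
Running back to back, the jobs need 7 + 4 + 3 = 14 days on the shared rig.
Since 14 ≤ 15, they fit within the window.

Yes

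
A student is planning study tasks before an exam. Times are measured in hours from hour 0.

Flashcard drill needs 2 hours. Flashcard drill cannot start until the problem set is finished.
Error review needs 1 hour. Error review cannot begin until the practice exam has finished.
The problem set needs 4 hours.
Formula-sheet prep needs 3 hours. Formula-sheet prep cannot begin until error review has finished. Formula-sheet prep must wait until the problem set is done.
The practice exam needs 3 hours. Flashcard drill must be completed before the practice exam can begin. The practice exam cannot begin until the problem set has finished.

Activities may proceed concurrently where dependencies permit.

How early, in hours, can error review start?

9

Nothing blocks the problem set, so it runs from hour 0 to hour 4.
Flashcard drill waits on the problem set (finishes hour 4), so it starts at hour 4 and finishes at 4 + 2 = hour 6.
The practice exam cannot start until flashcard drill (finishes hour 6); the problem set (finishes hour 4). The controlling bound is hour 6, so the practice exam finishes at 6 + 3 = hour 9.
Error review waits on the practice exam (finishes hour 9), so the earliest it can start is hour 9.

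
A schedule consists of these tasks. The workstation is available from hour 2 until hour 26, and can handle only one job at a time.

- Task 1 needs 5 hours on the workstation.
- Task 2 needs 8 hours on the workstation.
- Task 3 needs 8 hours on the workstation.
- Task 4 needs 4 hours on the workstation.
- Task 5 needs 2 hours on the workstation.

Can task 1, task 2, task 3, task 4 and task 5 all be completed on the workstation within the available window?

The workstation window is 26 − 2 = 24 hours.
Running back to back, the jobs need 5 + 8 + 8 + 4 + 2 = 27 hours on the workstation.
Since 27 > 24, they cannot all fit.

No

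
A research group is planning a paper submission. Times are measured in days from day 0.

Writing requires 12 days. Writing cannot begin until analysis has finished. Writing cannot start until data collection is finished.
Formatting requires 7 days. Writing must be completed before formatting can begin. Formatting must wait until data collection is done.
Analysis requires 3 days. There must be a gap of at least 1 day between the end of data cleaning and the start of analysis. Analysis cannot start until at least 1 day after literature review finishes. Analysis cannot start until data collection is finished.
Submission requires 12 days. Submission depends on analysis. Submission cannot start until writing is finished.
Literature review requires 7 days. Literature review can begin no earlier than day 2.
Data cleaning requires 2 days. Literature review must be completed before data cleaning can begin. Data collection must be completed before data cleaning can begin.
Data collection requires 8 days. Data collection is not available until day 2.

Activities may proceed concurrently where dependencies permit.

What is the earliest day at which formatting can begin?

Data collection waits on its own release at day 2, so it starts at day 2 and finishes at 2 + 8 = day 10.
After its own release at day 2, literature review can start at day 2 and finishes at day 9.
For data cleaning: literature review (finishes day 9); data collection (finishes day 10). Taking the maximum gives a start of day 10, and it finishes at 10 + 2 = day 12.
Analysis has to wait for data cleaning (finishes day 12, plus 1-day gap → day 13); literature review (finishes day 9, plus 1-day gap → day 10); data collection (finishes day 10). The latest of these is day 13, so analysis runs day 13 to 13 + 3 = day 16.
Writing cannot start until analysis (finishes day 16); data collection (finishes day 10). The controlling bound is day 16, so writing finishes at 16 + 12 = day 28.
Formatting waits on writing (finishes day 28); data collection (finishes day 10). The latest of these is day 28, which is the earliest formatting can start.

28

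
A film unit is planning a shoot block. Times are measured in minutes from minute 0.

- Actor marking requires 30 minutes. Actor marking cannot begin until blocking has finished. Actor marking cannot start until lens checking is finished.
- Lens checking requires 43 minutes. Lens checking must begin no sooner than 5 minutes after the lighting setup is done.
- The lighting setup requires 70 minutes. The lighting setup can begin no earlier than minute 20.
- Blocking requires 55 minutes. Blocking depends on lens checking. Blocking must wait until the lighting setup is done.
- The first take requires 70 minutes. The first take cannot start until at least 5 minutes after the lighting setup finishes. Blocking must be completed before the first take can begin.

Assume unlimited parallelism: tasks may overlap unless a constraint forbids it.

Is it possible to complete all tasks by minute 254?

After its own release at minute 20, the lighting setup can start at minute 20 and finishes at minute 90.
After the lighting setup (finishes minute 90, plus 5-minute gap → minute 95), lens checking can start at minute 95 and finishes at minute 138.
For blocking: lens checking (finishes minute 138); the lighting setup (finishes minute 90). Taking the maximum gives a start of minute 138, and it finishes at 138 + 55 = minute 193.
The first take has to wait for the lighting setup (finishes minute 90, plus 5-minute gap → minute 95); blocking (finishes minute 193). The latest of these is minute 193, so the first take runs minute 193 to 193 + 70 = minute 263.
Actor marking has to wait for blocking (finishes minute 193); lens checking (finishes minute 138). The latest of these is minute 193, so actor marking runs minute 193 to 193 + 30 = minute 223.
The earliest everything can be done is minute 263, which is after the deadline of 254, so it is not possible.

No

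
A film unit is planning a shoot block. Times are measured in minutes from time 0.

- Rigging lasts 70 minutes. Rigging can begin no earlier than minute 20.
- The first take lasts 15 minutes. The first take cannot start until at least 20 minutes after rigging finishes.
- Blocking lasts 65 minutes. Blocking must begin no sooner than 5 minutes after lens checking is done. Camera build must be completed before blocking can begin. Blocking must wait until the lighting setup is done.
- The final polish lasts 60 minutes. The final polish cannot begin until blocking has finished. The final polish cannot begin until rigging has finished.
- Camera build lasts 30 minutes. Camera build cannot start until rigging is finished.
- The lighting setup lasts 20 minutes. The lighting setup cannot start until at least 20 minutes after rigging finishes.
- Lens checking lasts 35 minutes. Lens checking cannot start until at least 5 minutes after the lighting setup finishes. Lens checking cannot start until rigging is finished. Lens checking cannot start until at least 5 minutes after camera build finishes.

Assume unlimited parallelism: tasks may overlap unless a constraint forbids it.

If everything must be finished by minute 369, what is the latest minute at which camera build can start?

To finish by minute 369, the final polish (duration 60) must start no later than minute 309.
Blocking feeds into the final polish (must start by minute 309); so blocking must finish by minute 309 and therefore start by minute 244.
Since blocking (must start by minute 244, minus 5-minute gap → minute 239) depends on it, lens checking must finish by minute 239. Backing off its 35-minute duration gives a latest start of minute 204.
Camera build must finish in time for lens checking (must start by minute 204, minus 5-minute gap → minute 199); blocking (must start by minute 244). The tightest is minute 199, so camera build must start by 199 − 30 = minute 169.

169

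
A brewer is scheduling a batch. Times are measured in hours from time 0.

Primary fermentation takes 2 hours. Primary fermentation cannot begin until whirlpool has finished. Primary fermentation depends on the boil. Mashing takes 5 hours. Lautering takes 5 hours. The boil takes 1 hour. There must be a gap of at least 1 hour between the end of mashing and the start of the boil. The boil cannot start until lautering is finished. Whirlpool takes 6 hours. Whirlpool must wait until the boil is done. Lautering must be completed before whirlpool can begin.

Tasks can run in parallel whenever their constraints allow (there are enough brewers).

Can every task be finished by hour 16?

Yes

Lautering has no prerequisites, so it starts at hour 0 and finishes at hour 5.
Mashing has no prerequisites, so it starts at hour 0 and finishes at hour 5.
The boil cannot start until mashing (finishes hour 5, plus 1-hour gap → hour 6); lautering (finishes hour 5). The controlling bound is hour 6, so the boil finishes at 6 + 1 = hour 7.
For whirlpool: the boil (finishes hour 7); lautering (finishes hour 5). Taking the maximum gives a start of hour 7, and it finishes at 7 + 6 = hour 13.
For primary fermentation: whirlpool (finishes hour 13); the boil (finishes hour 7). Taking the maximum gives a start of hour 13, and it finishes at 13 + 2 = hour 15.
Every task is finished by hour 15, which is no later than the deadline of 16, so the schedule is feasible.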